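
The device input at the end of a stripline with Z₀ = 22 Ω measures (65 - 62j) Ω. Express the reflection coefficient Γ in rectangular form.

Γ = (Z_L − Z_0)/(Z_L + Z_0) = (43 − j62)/(87 − j62)

Γ ≈ 0.665 − j0.239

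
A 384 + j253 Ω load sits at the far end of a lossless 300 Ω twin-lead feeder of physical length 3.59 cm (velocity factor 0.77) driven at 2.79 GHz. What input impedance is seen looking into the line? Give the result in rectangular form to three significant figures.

Z_in ≈ 208 + j173 Ω

λ = v/f = 0.77·c / 2.79 GHz = 0.0828 m
βl = 2π·l/λ = 2π × 0.434 = 156°
tan(βl) = tan(156°) = -0.443
Z_in = Z_0·(Z_L + jZ_0·tanβl)/(Z_0 + jZ_L·tanβl)
     = 300·(384 + j120)/(412 − j170)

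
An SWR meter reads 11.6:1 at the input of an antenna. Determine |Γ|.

|Γ| = (S − 1)/(S + 1) = (11.6 − 1)/(11.6 + 1) = 10.6/12.6

|Γ| ≈ 0.841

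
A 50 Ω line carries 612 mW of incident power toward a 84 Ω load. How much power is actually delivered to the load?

P_delivered ≈ 573 mW

Γ = (84 − 50)/(84 + 50) = 0.254
|Γ|² = 0.0644
P_refl = |Γ|²·P_inc = 39.4 mW, P_del = (1 − |Γ|²)·P_inc = 573 mW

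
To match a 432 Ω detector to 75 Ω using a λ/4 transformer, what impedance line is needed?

Z_qwt ≈ 180 Ω

Z_qwt = √(Z_0·R_L) = √(75 × 432) = √32400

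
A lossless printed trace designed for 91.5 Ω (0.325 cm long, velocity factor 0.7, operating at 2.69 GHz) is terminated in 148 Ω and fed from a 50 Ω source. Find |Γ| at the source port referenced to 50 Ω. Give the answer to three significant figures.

λ = v/f = 0.7·c / 2.69 GHz = 0.0781 m
βl = 2π·l/λ = 2π × 0.0416 = 15°
tan(βl) = 0.268
Z_in = Z_0·(Z_L + jZ_0·tanβl)/(Z_0 + jZ_L·tanβl) = 134 − j33.3 Ω
Γ_s = (Z_in − Z_s)/(Z_in + Z_s) = (83.6 − j33.3)/(184 − j33.3), |Γ_s| = 0.482

|Γ| ≈ 0.482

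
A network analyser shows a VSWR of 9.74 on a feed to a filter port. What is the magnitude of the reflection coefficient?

|Γ| = (S − 1)/(S + 1) = (9.74 − 1)/(9.74 + 1) = 8.74/10.7

|Γ| ≈ 0.814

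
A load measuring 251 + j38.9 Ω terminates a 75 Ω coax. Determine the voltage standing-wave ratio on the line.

Γ = (Z_L − Z_0)/(Z_L + Z_0) = (176 + j38.9)/(326 + j38.9)
|Γ| = 180/328 = 0.549
VSWR = (1 + |Γ|)/(1 − |Γ|) = 1.55/0.451

VSWR ≈ 3.43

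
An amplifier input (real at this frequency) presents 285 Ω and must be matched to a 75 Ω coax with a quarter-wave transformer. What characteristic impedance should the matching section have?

Z_qwt = √(Z_0·R_L) = √(75 × 285) = √21380

Z_qwt ≈ 146 Ω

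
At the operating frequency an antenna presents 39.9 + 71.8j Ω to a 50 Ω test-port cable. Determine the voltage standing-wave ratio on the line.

VSWR ≈ 4.41

Γ = (Z_L − Z_0)/(Z_L + Z_0) = (-10.1 + j71.8)/(89.9 + j71.8)
|Γ| = 72.5/115 = 0.63
VSWR = (1 + |Γ|)/(1 − |Γ|) = 1.63/0.37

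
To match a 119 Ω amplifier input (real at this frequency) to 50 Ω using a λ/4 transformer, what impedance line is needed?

Z_qwt ≈ 77.1 Ω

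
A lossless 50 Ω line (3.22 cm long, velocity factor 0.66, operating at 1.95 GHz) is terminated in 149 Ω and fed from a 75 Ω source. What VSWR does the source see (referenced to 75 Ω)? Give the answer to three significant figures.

λ = v/f = 0.66·c / 1.95 GHz = 0.102 m
βl = 2π·l/λ = 2π × 0.317 = 114°
tan(βl) = -2.23
Z_in = Z_0·(Z_L + jZ_0·tanβl)/(Z_0 + jZ_L·tanβl) = 19.7 + j19.5 Ω
Γ_s = (Z_in − Z_s)/(Z_in + Z_s) = (-55.3 + j19.5)/(94.7 + j19.5), |Γ_s| = 0.606
VSWR = (1 + |Γ_s|)/(1 − |Γ_s|)

VSWR ≈ 4.08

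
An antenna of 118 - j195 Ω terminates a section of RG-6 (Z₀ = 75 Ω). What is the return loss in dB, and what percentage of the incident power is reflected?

RL ≈ 2.76 dB; 53% of incident power reflected

Γ = (43 − j195)/(193 − j195), |Γ| = 0.728
RL = −20·log₁₀(0.728) = 2.76 dB
P_refl/P_inc = |Γ|² = 0.53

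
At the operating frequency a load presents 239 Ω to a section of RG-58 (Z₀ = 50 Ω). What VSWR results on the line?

Γ = (239 − 50)/(239 + 50) = 0.654
VSWR = (1 + 0.654)/(1 − 0.654)

VSWR ≈ 4.78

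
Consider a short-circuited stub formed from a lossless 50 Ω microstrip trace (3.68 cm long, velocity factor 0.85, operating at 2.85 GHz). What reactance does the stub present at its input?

λ = v/f = 0.85·c / 2.85 GHz = 0.0895 m
βl = 2π·l/λ = 2π × 0.411 = 148°
tan(βl) = -0.623
For a short-circuited stub, Z_in = jZ_0·tan(βl)

X_in ≈ -31.2 Ω (capacitive)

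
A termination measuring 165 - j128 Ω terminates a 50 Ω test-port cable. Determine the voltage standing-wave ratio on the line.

Γ = (Z_L − Z_0)/(Z_L + Z_0) = (115 − j128)/(215 − j128)
|Γ| = 172/250 = 0.688
VSWR = (1 + |Γ|)/(1 − |Γ|) = 1.69/0.312

VSWR ≈ 5.4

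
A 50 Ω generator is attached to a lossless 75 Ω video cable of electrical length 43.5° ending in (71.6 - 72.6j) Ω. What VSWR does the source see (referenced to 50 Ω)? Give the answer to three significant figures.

VSWR ≈ 1.87

tan(βl) = 0.949
Z_in = Z_0·(Z_L + jZ_0·tanβl)/(Z_0 + jZ_L·tanβl) = 30.2 − j15 Ω
Γ_s = (Z_in − Z_s)/(Z_in + Z_s) = (-19.8 − j15)/(80.2 − j15), |Γ_s| = 0.304
VSWR = (1 + |Γ_s|)/(1 − |Γ_s|)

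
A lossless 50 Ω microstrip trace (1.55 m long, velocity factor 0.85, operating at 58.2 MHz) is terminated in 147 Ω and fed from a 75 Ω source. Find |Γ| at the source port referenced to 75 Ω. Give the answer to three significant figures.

|Γ| ≈ 0.561

λ = v/f = 0.85·c / 58.2 MHz = 4.38 m
βl = 2π·l/λ = 2π × 0.354 = 127°
tan(βl) = -1.31
Z_in = Z_0·(Z_L + jZ_0·tanβl)/(Z_0 + jZ_L·tanβl) = 25.2 + j31.6 Ω
Γ_s = (Z_in − Z_s)/(Z_in + Z_s) = (-49.8 + j31.6)/(100 + j31.6), |Γ_s| = 0.561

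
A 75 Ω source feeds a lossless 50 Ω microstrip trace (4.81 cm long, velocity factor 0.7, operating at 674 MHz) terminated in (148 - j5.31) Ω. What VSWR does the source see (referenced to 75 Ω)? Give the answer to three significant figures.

λ = v/f = 0.7·c / 674 MHz = 0.312 m
βl = 2π·l/λ = 2π × 0.154 = 55.6°
tan(βl) = 1.46
Z_in = Z_0·(Z_L + jZ_0·tanβl)/(Z_0 + jZ_L·tanβl) = 23.2 − j28.1 Ω
Γ_s = (Z_in − Z_s)/(Z_in + Z_s) = (-51.8 − j28.1)/(98.2 − j28.1), |Γ_s| = 0.577
VSWR = (1 + |Γ_s|)/(1 − |Γ_s|)

VSWR ≈ 3.73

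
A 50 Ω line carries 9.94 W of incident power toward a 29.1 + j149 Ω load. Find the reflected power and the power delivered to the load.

|Γ| = |(-20.9 + j149)/(79.1 + j149)| = 0.892
|Γ|² = 0.795
P_refl = |Γ|²·P_inc = 7.91 W, P_del = (1 − |Γ|²)·P_inc = 2.03 W

P_reflected ≈ 7.91 W; P_delivered ≈ 2.03 W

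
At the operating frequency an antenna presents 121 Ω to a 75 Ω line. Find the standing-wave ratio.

Γ = (121 − 75)/(121 + 75) = 0.235
VSWR = (1 + 0.235)/(1 − 0.235)

VSWR ≈ 1.61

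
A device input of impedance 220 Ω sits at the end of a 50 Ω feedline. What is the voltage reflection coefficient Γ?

Γ = 0.63

Γ = (Z_L − Z_0)/(Z_L + Z_0) = (220 − 50)/(220 + 50) = 170/270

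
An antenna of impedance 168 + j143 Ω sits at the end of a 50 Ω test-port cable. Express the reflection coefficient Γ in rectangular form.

Γ ≈ 0.679 + j0.21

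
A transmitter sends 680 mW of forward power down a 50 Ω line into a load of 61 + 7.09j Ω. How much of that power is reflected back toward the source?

P_reflected ≈ 9.41 mW

|Γ| = |(11 + j7.09)/(111 + j7.09)| = 0.118
|Γ|² = 0.0138
P_refl = |Γ|²·P_inc = 9.41 mW, P_del = (1 − |Γ|²)·P_inc = 671 mW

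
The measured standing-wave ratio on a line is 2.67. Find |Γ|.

|Γ| ≈ 0.455

|Γ| = (S − 1)/(S + 1) = (2.67 − 1)/(2.67 + 1) = 1.67/3.67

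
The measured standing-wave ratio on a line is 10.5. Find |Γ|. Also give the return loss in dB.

|Γ| ≈ 0.826; return loss ≈ 1.66 dB

|Γ| = (S − 1)/(S + 1) = (10.5 − 1)/(10.5 + 1) = 9.5/11.5
RL = −20·log₁₀|Γ| = −20·log₁₀(0.826)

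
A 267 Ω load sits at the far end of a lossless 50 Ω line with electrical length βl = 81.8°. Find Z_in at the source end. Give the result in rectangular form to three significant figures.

tan(βl) = tan(81.8°) = 6.94
Z_in = Z_0·(Z_L + jZ_0·tanβl)/(Z_0 + jZ_L·tanβl)
     = 50·(267 + j347)/(50 + j1850)

Z_in ≈ 9.55 − j6.95 Ω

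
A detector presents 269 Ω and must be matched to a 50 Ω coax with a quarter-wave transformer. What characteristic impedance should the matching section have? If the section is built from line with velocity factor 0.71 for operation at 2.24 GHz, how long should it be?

Z_qwt ≈ 116 Ω; length ≈ 2.38 cm

Z_qwt = √(Z_0·R_L) = √(50 × 269) = √13450
λ = 0.71·c/f = 0.0951 m, so l = λ/4 = 0.0238 m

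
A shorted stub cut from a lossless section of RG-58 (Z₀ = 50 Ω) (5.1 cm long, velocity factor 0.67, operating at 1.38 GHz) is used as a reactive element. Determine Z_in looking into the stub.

λ = v/f = 0.67·c / 1.38 GHz = 0.146 m
βl = 2π·l/λ = 2π × 0.35 = 126°
tan(βl) = -1.37
For a shorted stub, Z_in = jZ_0·tan(βl)

Z_in ≈ −j68.7 Ω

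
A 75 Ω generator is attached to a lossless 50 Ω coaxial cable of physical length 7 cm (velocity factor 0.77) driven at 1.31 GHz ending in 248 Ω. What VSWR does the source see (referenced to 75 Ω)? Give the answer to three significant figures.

λ = v/f = 0.77·c / 1.31 GHz = 0.176 m
βl = 2π·l/λ = 2π × 0.397 = 143°
tan(βl) = -0.756
Z_in = Z_0·(Z_L + jZ_0·tanβl)/(Z_0 + jZ_L·tanβl) = 25.9 + j59.2 Ω
Γ_s = (Z_in − Z_s)/(Z_in + Z_s) = (-49.1 + j59.2)/(101 + j59.2), |Γ_s| = 0.658
VSWR = (1 + |Γ_s|)/(1 − |Γ_s|)

VSWR ≈ 4.84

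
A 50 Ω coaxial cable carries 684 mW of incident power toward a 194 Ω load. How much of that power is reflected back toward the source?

P_reflected ≈ 238 mW

Γ = (194 − 50)/(194 + 50) = 0.59
|Γ|² = 0.348
P_refl = |Γ|²·P_inc = 238 mW, P_del = (1 − |Γ|²)·P_inc = 446 mW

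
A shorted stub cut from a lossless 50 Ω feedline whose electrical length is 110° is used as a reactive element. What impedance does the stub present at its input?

Z_in ≈ −j137 Ω

tan(βl) = -2.75
For a shorted stub, Z_in = jZ_0·tan(βl)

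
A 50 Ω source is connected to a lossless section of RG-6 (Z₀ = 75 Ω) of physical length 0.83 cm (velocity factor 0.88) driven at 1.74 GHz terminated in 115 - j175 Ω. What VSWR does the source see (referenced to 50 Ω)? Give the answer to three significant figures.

VSWR ≈ 6.69

λ = v/f = 0.88·c / 1.74 GHz = 0.152 m
βl = 2π·l/λ = 2π × 0.0547 = 19.7°
tan(βl) = 0.358
Z_in = Z_0·(Z_L + jZ_0·tanβl)/(Z_0 + jZ_L·tanβl) = 35.4 − j91.3 Ω
Γ_s = (Z_in − Z_s)/(Z_in + Z_s) = (-14.6 − j91.3)/(85.4 − j91.3), |Γ_s| = 0.74
VSWR = (1 + |Γ_s|)/(1 − |Γ_s|)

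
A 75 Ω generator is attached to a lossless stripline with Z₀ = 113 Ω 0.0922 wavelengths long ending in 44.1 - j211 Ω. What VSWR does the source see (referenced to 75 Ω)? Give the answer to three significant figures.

βl = 2π × 0.0922 = 33.2°
tan(βl) = 0.654
Z_in = Z_0·(Z_L + jZ_0·tanβl)/(Z_0 + jZ_L·tanβl) = 12.6 − j63.2 Ω
Γ_s = (Z_in − Z_s)/(Z_in + Z_s) = (-62.4 − j63.2)/(87.6 − j63.2), |Γ_s| = 0.822
VSWR = (1 + |Γ_s|)/(1 − |Γ_s|)

VSWR ≈ 10.2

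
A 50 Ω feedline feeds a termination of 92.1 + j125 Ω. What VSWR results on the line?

VSWR ≈ 5.6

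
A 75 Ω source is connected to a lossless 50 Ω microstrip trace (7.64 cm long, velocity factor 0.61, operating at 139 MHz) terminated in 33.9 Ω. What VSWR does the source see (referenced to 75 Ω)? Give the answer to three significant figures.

λ = v/f = 0.61·c / 139 MHz = 1.32 m
βl = 2π·l/λ = 2π × 0.058 = 20.9°
tan(βl) = 0.382
Z_in = Z_0·(Z_L + jZ_0·tanβl)/(Z_0 + jZ_L·tanβl) = 36.4 + j9.66 Ω
Γ_s = (Z_in − Z_s)/(Z_in + Z_s) = (-38.6 + j9.66)/(111 + j9.66), |Γ_s| = 0.356
VSWR = (1 + |Γ_s|)/(1 − |Γ_s|)

VSWR ≈ 2.1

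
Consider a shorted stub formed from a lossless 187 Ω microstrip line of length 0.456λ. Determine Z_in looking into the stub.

Z_in ≈ −j53.1 Ω

βl = 2π × 0.456 = 164°
tan(βl) = -0.284
For a shorted stub, Z_in = jZ_0·tan(βl)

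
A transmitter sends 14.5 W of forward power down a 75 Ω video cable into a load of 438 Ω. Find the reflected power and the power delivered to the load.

P_reflected ≈ 7.26 W; P_delivered ≈ 7.24 W

Γ = (438 − 75)/(438 + 75) = 0.708
|Γ|² = 0.501
P_refl = |Γ|²·P_inc = 7.26 W, P_del = (1 − |Γ|²)·P_inc = 7.24 W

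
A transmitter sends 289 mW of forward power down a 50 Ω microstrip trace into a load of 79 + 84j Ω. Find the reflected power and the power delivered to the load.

P_reflected ≈ 96.3 mW; P_delivered ≈ 193 mW

|Γ| = |(29 + j84)/(129 + j84)| = 0.577
|Γ|² = 0.333
P_refl = |Γ|²·P_inc = 96.3 mW, P_del = (1 − |Γ|²)·P_inc = 193 mW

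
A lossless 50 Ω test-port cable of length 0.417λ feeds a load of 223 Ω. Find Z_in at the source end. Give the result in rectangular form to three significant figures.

Z_in ≈ 39.2 + j71.7 Ω

βl = 2π × 0.417 = 150°
tan(βl) = tan(150°) = -0.575
Z_in = Z_0·(Z_L + jZ_0·tanβl)/(Z_0 + jZ_L·tanβl)
     = 50·(223 − j28.7)/(50 − j128)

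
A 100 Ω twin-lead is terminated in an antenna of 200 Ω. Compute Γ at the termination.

Γ = 0.333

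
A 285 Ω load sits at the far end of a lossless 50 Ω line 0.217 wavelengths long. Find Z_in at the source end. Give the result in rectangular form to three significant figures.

Z_in ≈ 9.15 − j10.2 Ω

βl = 2π × 0.217 = 78.1°
tan(βl) = tan(78.1°) = 4.75
Z_in = Z_0·(Z_L + jZ_0·tanβl)/(Z_0 + jZ_L·tanβl)
     = 50·(285 + j238)/(50 + j1350)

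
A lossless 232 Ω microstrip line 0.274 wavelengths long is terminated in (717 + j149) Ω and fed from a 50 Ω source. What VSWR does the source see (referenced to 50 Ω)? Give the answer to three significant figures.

βl = 2π × 0.274 = 98.6°
tan(βl) = -6.58
Z_in = Z_0·(Z_L + jZ_0·tanβl)/(Z_0 + jZ_L·tanβl) = 72 + j16.7 Ω
Γ_s = (Z_in − Z_s)/(Z_in + Z_s) = (22 + j16.7)/(122 + j16.7), |Γ_s| = 0.225
VSWR = (1 + |Γ_s|)/(1 − |Γ_s|)

VSWR ≈ 1.58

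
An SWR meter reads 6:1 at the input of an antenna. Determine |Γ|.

|Γ| ≈ 0.714

|Γ| = (S − 1)/(S + 1) = (6 − 1)/(6 + 1) = 5/7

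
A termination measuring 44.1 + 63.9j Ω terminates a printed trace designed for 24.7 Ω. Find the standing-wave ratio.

VSWR ≈ 5.93

Γ = (Z_L − Z_0)/(Z_L + Z_0) = (19.4 + j63.9)/(68.8 + j63.9)
|Γ| = 66.8/93.9 = 0.711
VSWR = (1 + |Γ|)/(1 − |Γ|) = 1.71/0.289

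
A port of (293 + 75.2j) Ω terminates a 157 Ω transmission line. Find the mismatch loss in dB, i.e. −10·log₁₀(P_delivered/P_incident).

Γ = (136 + j75.2)/(450 + j75.2), |Γ| = 0.341
|Γ|² = 0.116, so P_del/P_inc = 1 − |Γ|² = 0.884
ML = −10·log₁₀(1 − |Γ|²)

mismatch loss ≈ 0.536 dB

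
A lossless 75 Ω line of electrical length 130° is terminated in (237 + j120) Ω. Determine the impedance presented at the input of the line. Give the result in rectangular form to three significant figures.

tan(βl) = tan(130°) = -1.19
Z_in = Z_0·(Z_L + jZ_0·tanβl)/(Z_0 + jZ_L·tanβl)
     = 75·(237 + j30.6)/(218 − j282)

Z_in ≈ 25.3 + j43.4 Ω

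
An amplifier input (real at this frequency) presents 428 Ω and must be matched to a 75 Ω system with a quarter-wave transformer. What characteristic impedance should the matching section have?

Z_qwt ≈ 179 Ω

Z_qwt = √(Z_0·R_L) = √(75 × 428) = √32100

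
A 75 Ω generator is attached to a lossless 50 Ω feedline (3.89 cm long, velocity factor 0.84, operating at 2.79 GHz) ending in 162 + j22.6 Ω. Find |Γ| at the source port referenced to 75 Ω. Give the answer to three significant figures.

λ = v/f = 0.84·c / 2.79 GHz = 0.0903 m
βl = 2π·l/λ = 2π × 0.431 = 155°
tan(βl) = -0.465
Z_in = Z_0·(Z_L + jZ_0·tanβl)/(Z_0 + jZ_L·tanβl) = 52.7 + j65.1 Ω
Γ_s = (Z_in − Z_s)/(Z_in + Z_s) = (-22.3 + j65.1)/(128 + j65.1), |Γ_s| = 0.48

|Γ| ≈ 0.48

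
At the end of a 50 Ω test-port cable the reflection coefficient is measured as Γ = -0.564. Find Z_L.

Z_L = Z_0·(1 + Γ)/(1 − Γ) = 50·(0.436)/(1.56)

Z_L ≈ 13.9 Ω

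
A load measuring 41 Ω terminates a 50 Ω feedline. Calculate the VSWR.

VSWR ≈ 1.22

Γ = (41 − 50)/(41 + 50) = -0.0989
VSWR = (1 + 0.0989)/(1 − 0.0989)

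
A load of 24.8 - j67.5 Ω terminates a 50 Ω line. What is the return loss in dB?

RL ≈ 2.91 dB

Γ = (-25.2 − j67.5)/(74.8 − j67.5), |Γ| = 0.715
RL = −20·log₁₀|Γ| = −20·log₁₀(0.715)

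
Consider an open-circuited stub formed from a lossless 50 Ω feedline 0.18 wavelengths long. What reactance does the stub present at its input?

βl = 2π × 0.18 = 64.8°
tan(βl) = 2.13
For an open-circuited stub, Z_in = −jZ_0·cot(βl) = −jZ_0/tan(βl)

X_in ≈ -23.5 Ω (capacitive)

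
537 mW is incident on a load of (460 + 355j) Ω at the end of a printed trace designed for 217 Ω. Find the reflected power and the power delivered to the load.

P_reflected ≈ 170 mW; P_delivered ≈ 367 mW

|Γ| = |(243 + j355)/(677 + j355)| = 0.563
|Γ|² = 0.317
P_refl = |Γ|²·P_inc = 170 mW, P_del = (1 − |Γ|²)·P_inc = 367 mW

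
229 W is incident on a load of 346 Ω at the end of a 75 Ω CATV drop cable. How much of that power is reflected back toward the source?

P_reflected ≈ 94.9 W

Γ = (346 − 75)/(346 + 75) = 0.644
|Γ|² = 0.414
P_refl = |Γ|²·P_inc = 94.9 W, P_del = (1 − |Γ|²)·P_inc = 134 W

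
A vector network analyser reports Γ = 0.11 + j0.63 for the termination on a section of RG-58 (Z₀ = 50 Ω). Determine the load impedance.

Z_L ≈ 24.9 + j53 Ω

Z_L = Z_0·(1 + Γ)/(1 − Γ) = 50·(1.11 + j0.63)/(0.89 − j0.63)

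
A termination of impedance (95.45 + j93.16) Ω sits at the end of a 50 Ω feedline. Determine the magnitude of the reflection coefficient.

Γ = (Z_L − Z_0)/(Z_L + Z_0) = (45.45 + j93.16)/(145.4 + j93.16)
|Γ| = 104/173

|Γ| ≈ 0.6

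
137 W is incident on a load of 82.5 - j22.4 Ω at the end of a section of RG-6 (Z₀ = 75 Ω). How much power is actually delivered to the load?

|Γ| = |(7.5 − j22.4)/(157.5 − j22.4)| = 0.148
|Γ|² = 0.022
P_refl = |Γ|²·P_inc = 3.02 W, P_del = (1 − |Γ|²)·P_inc = 134 W

P_delivered ≈ 134 W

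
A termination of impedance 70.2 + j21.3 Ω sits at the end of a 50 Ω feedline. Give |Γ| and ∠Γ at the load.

Γ = (Z_L − Z_0)/(Z_L + Z_0) = (20.2 + j21.3)/(120.2 + j21.3)
|Γ| = 29.4/122 = 0.24

Γ ≈ 0.24 ∠ 36.5°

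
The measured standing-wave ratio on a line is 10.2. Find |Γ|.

|Γ| ≈ 0.821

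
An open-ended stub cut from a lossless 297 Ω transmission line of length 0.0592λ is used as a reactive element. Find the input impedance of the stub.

Z_in ≈ −j761 Ω

βl = 2π × 0.0592 = 21.3°
tan(βl) = 0.39
For an open-ended stub, Z_in = −jZ_0·cot(βl) = −jZ_0/tan(βl)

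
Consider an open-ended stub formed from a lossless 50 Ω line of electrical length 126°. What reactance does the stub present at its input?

tan(βl) = -1.38
For an open-ended stub, Z_in = −jZ_0·cot(βl) = −jZ_0/tan(βl)

X_in ≈ 36.3 Ω (inductive)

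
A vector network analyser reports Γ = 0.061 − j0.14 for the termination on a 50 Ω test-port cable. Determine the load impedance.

Z_L ≈ 54.2 − j15.5 Ω

Z_L = Z_0·(1 + Γ)/(1 − Γ) = 50·(1.06 − j0.14)/(0.939 + j0.14)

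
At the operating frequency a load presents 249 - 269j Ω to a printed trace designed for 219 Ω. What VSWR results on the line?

VSWR ≈ 3.01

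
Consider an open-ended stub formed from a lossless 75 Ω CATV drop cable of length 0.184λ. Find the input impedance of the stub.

βl = 2π × 0.184 = 66.2°
tan(βl) = 2.27
For an open-ended stub, Z_in = −jZ_0·cot(βl) = −jZ_0/tan(βl)

Z_in ≈ −j33 Ω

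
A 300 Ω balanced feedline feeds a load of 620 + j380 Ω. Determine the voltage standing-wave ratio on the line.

VSWR ≈ 2.99

Γ = (Z_L − Z_0)/(Z_L + Z_0) = (320 + j380)/(920 + j380)
|Γ| = 497/995 = 0.499
VSWR = (1 + |Γ|)/(1 − |Γ|) = 1.5/0.501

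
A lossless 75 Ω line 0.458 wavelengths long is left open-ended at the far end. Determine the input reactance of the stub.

X_in ≈ 278 Ω (inductive)

βl = 2π × 0.458 = 165°
tan(βl) = -0.27
For an open-ended stub, Z_in = −jZ_0·cot(βl) = −jZ_0/tan(βl)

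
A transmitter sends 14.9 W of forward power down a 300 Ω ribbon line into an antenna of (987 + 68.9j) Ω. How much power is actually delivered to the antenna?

|Γ| = |(687 + j68.9)/(1287 + j68.9)| = 0.536
|Γ|² = 0.287
P_refl = |Γ|²·P_inc = 4.28 W, P_del = (1 − |Γ|²)·P_inc = 10.6 W

P_delivered ≈ 10.6 W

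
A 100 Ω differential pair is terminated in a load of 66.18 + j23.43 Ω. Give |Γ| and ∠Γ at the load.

Γ ≈ 0.245 ∠ 137°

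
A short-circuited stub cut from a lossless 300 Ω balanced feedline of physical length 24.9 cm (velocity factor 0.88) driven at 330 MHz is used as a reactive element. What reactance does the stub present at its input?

λ = v/f = 0.88·c / 330 MHz = 0.8 m
βl = 2π·l/λ = 2π × 0.311 = 112°
tan(βl) = -2.47
For a short-circuited stub, Z_in = jZ_0·tan(βl)

X_in ≈ -741 Ω (capacitive)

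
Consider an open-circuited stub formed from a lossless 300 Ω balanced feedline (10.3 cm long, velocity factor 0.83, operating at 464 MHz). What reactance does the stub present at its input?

X_in ≈ -115 Ω (capacitive)

λ = v/f = 0.83·c / 464 MHz = 0.537 m
βl = 2π·l/λ = 2π × 0.192 = 69.1°
tan(βl) = 2.62
For an open-circuited stub, Z_in = −jZ_0·cot(βl) = −jZ_0/tan(βl)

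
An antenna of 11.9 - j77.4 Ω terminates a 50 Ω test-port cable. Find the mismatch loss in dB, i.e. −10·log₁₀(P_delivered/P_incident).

mismatch loss ≈ 6.16 dB

Γ = (-38.1 − j77.4)/(61.9 − j77.4), |Γ| = 0.87
|Γ|² = 0.758, so P_del/P_inc = 1 − |Γ|² = 0.242
ML = −10·log₁₀(1 − |Γ|²)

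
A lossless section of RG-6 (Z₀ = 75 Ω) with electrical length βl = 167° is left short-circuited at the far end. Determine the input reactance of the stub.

tan(βl) = -0.231
For a short-circuited stub, Z_in = jZ_0·tan(βl)

X_in ≈ -17.3 Ω (capacitive)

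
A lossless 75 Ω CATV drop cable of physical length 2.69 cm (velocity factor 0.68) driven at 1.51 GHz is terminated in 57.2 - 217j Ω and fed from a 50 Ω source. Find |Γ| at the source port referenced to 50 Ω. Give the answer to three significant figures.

|Γ| ≈ 0.793

λ = v/f = 0.68·c / 1.51 GHz = 0.135 m
βl = 2π·l/λ = 2π × 0.199 = 71.7°
tan(βl) = 3.02
Z_in = Z_0·(Z_L + jZ_0·tanβl)/(Z_0 + jZ_L·tanβl) = 5.78 − j0.39 Ω
Γ_s = (Z_in − Z_s)/(Z_in + Z_s) = (-44.2 − j0.39)/(55.8 − j0.39), |Γ_s| = 0.793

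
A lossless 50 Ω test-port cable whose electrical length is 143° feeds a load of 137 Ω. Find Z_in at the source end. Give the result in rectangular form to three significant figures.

Z_in ≈ 40.8 + j46.6 Ω

tan(βl) = tan(143°) = -0.754
Z_in = Z_0·(Z_L + jZ_0·tanβl)/(Z_0 + jZ_L·tanβl)
     = 50·(137 − j37.7)/(50 − j103)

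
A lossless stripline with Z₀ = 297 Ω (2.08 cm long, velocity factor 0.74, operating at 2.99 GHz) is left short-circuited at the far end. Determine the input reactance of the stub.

X_in ≈ -1550 Ω (capacitive)

λ = v/f = 0.74·c / 2.99 GHz = 0.0742 m
βl = 2π·l/λ = 2π × 0.28 = 101°
tan(βl) = -5.22
For a short-circuited stub, Z_in = jZ_0·tan(βl)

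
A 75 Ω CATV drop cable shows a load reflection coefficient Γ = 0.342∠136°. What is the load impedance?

Z_L ≈ 41.2 + j22.1 Ω

Z_L = Z_0·(1 + Γ)/(1 − Γ) = 75·(0.754 + j0.238)/(1.25 − j0.238)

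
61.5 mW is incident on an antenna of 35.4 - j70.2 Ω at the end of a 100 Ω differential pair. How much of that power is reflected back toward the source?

|Γ| = |(-64.6 − j70.2)/(135.4 − j70.2)| = 0.626
|Γ|² = 0.391
P_refl = |Γ|²·P_inc = 24.1 mW, P_del = (1 − |Γ|²)·P_inc = 37.4 mW

P_reflected ≈ 24.1 mW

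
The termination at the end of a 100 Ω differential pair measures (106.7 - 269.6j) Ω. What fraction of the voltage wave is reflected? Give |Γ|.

Γ = (Z_L − Z_0)/(Z_L + Z_0) = (6.7 − j269.6)/(206.7 − j269.6)
|Γ| = 270/340

|Γ| ≈ 0.794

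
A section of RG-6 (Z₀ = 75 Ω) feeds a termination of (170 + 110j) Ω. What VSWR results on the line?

VSWR ≈ 3.36

Γ = (Z_L − Z_0)/(Z_L + Z_0) = (95 + j110)/(245 + j110)
|Γ| = 145/269 = 0.541
VSWR = (1 + |Γ|)/(1 − |Γ|) = 1.54/0.459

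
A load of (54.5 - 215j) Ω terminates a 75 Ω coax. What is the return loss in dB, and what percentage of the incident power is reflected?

Γ = (-20.5 − j215)/(129.5 − j215), |Γ| = 0.86
RL = −20·log₁₀(0.86) = 1.31 dB
P_refl/P_inc = |Γ|² = 0.74

RL ≈ 1.31 dB; 74% of incident power reflected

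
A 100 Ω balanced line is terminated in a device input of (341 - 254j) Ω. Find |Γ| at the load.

Γ = (Z_L − Z_0)/(Z_L + Z_0) = (241 − j254)/(441 − j254)
|Γ| = 350/509

|Γ| ≈ 0.688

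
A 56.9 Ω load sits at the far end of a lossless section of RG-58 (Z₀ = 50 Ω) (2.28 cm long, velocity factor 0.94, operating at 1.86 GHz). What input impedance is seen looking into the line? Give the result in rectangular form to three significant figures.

Z_in ≈ 47.7 − j5.87 Ω

λ = v/f = 0.94·c / 1.86 GHz = 0.152 m
βl = 2π·l/λ = 2π × 0.15 = 54.1°
tan(βl) = tan(54.1°) = 1.38
Z_in = Z_0·(Z_L + jZ_0·tanβl)/(Z_0 + jZ_L·tanβl)
     = 50·(56.9 + j69.2)/(50 + j78.7)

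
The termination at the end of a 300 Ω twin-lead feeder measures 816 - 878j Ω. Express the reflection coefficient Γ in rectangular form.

Γ = (Z_L − Z_0)/(Z_L + Z_0) = (516 − j878)/(1116 − j878)

Γ ≈ 0.668 − j0.261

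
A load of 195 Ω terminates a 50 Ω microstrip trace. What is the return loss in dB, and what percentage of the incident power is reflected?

RL ≈ 4.56 dB; 35% of incident power reflected

Γ = (195 − 50)/(195 + 50) = 0.592
RL = −20·log₁₀(0.592) = 4.56 dB
P_refl/P_inc = |Γ|² = 0.35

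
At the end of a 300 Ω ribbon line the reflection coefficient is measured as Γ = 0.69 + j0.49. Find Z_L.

Z_L = Z_0·(1 + Γ)/(1 − Γ) = 300·(1.69 + j0.49)/(0.31 − j0.49)

Z_L ≈ 253 + j874 Ω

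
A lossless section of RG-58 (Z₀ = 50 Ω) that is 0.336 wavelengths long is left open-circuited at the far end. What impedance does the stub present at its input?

βl = 2π × 0.336 = 121°
tan(βl) = -1.67
For an open-circuited stub, Z_in = −jZ_0·cot(βl) = −jZ_0/tan(βl)

Z_in ≈ +j30 Ω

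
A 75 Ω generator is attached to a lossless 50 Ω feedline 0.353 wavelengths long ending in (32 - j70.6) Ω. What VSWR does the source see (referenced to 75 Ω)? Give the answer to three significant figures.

βl = 2π × 0.353 = 127°
tan(βl) = -1.32
Z_in = Z_0·(Z_L + jZ_0·tanβl)/(Z_0 + jZ_L·tanβl) = 59.8 + j99.1 Ω
Γ_s = (Z_in − Z_s)/(Z_in + Z_s) = (-15.2 + j99.1)/(135 + j99.1), |Γ_s| = 0.599
VSWR = (1 + |Γ_s|)/(1 − |Γ_s|)

VSWR ≈ 3.99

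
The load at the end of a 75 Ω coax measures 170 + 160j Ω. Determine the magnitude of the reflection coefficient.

Γ = (Z_L − Z_0)/(Z_L + Z_0) = (95 + j160)/(245 + j160)
|Γ| = 186/293

|Γ| ≈ 0.636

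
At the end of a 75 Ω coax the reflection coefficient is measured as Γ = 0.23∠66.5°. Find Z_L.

Z_L ≈ 81.7 + j36.4 Ω

Z_L = Z_0·(1 + Γ)/(1 − Γ) = 75·(1.09 + j0.211)/(0.908 − j0.211)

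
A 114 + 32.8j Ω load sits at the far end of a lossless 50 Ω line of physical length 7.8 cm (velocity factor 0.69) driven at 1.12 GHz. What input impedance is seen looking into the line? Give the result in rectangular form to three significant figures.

Z_in ≈ 44.4 + j44.5 Ω

λ = v/f = 0.69·c / 1.12 GHz = 0.185 m
βl = 2π·l/λ = 2π × 0.422 = 152°
tan(βl) = tan(152°) = -0.533
Z_in = Z_0·(Z_L + jZ_0·tanβl)/(Z_0 + jZ_L·tanβl)
     = 50·(114 + j6.14)/(67.5 − j60.8)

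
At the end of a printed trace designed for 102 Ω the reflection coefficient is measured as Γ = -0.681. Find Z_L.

Z_L ≈ 19.4 Ω

Z_L = Z_0·(1 + Γ)/(1 − Γ) = 102·(0.319)/(1.68)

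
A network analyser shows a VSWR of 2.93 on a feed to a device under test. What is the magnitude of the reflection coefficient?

|Γ| = (S − 1)/(S + 1) = (2.93 − 1)/(2.93 + 1) = 1.93/3.93

|Γ| ≈ 0.491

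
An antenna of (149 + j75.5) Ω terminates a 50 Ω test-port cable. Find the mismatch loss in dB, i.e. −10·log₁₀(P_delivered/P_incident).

mismatch loss ≈ 1.82 dB

Γ = (99 + j75.5)/(199 + j75.5), |Γ| = 0.585
|Γ|² = 0.342, so P_del/P_inc = 1 − |Γ|² = 0.658
ML = −10·log₁₀(1 − |Γ|²)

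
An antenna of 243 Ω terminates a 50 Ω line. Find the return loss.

Γ = (243 − 50)/(243 + 50) = 0.659
RL = −20·log₁₀|Γ| = −20·log₁₀(0.659)

RL ≈ 3.63 dB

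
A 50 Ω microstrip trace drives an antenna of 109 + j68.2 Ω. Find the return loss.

Γ = (59 + j68.2)/(159 + j68.2), |Γ| = 0.521
RL = −20·log₁₀|Γ| = −20·log₁₀(0.521)

RL ≈ 5.66 dB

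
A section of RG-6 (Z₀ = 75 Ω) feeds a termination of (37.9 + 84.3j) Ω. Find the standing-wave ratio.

VSWR ≈ 4.77

Γ = (Z_L − Z_0)/(Z_L + Z_0) = (-37.1 + j84.3)/(112.9 + j84.3)
|Γ| = 92.1/141 = 0.654
VSWR = (1 + |Γ|)/(1 − |Γ|) = 1.65/0.346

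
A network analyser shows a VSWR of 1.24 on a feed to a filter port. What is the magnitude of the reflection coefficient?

|Γ| = (S − 1)/(S + 1) = (1.24 − 1)/(1.24 + 1) = 0.24/2.24

|Γ| ≈ 0.107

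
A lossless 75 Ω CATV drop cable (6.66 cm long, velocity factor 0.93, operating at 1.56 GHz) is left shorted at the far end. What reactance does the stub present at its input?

X_in ≈ -77.5 Ω (capacitive)

λ = v/f = 0.93·c / 1.56 GHz = 0.179 m
βl = 2π·l/λ = 2π × 0.372 = 134°
tan(βl) = -1.03
For a shorted stub, Z_in = jZ_0·tan(βl)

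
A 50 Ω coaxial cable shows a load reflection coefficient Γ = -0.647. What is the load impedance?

Z_L ≈ 10.7 Ω

Z_L = Z_0·(1 + Γ)/(1 − Γ) = 50·(0.353)/(1.65)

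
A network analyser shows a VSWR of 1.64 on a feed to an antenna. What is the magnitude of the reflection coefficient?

|Γ| = (S − 1)/(S + 1) = (1.64 − 1)/(1.64 + 1) = 0.64/2.64

|Γ| ≈ 0.242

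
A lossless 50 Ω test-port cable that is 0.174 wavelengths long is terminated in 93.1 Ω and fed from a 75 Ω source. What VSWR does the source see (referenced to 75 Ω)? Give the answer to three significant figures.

VSWR ≈ 2.52

βl = 2π × 0.174 = 62.6°
tan(βl) = 1.93
Z_in = Z_0·(Z_L + jZ_0·tanβl)/(Z_0 + jZ_L·tanβl) = 31.6 − j17.1 Ω
Γ_s = (Z_in − Z_s)/(Z_in + Z_s) = (-43.4 − j17.1)/(107 − j17.1), |Γ_s| = 0.432
VSWR = (1 + |Γ_s|)/(1 − |Γ_s|)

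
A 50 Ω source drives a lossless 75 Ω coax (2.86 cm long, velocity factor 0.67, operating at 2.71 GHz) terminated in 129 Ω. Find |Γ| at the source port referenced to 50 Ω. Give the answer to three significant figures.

|Γ| ≈ 0.349

λ = v/f = 0.67·c / 2.71 GHz = 0.0742 m
βl = 2π·l/λ = 2π × 0.386 = 139°
tan(βl) = -0.875
Z_in = Z_0·(Z_L + jZ_0·tanβl)/(Z_0 + jZ_L·tanβl) = 69.8 + j39.4 Ω
Γ_s = (Z_in − Z_s)/(Z_in + Z_s) = (19.8 + j39.4)/(120 + j39.4), |Γ_s| = 0.349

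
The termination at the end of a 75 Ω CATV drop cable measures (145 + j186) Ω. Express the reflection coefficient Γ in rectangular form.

Γ = (Z_L − Z_0)/(Z_L + Z_0) = (70 + j186)/(220 + j186)

Γ ≈ 0.602 + j0.336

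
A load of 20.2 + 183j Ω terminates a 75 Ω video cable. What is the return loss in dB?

Γ = (-54.8 + j183)/(95.2 + j183), |Γ| = 0.926
RL = −20·log₁₀|Γ| = −20·log₁₀(0.926)

RL ≈ 0.667 dB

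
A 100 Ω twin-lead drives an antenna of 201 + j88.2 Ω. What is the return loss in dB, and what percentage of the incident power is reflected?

RL ≈ 7.38 dB; 18.3% of incident power reflected

Γ = (101 + j88.2)/(301 + j88.2), |Γ| = 0.428
RL = −20·log₁₀(0.428) = 7.38 dB
P_refl/P_inc = |Γ|² = 0.183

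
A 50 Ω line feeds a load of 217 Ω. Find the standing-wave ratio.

For a purely resistive load, VSWR = R_L/Z_0 or Z_0/R_L (whichever > 1) = 217/50

VSWR ≈ 4.34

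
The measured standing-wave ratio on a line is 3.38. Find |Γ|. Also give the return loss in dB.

|Γ| ≈ 0.543; return loss ≈ 5.3 dB

|Γ| = (S − 1)/(S + 1) = (3.38 − 1)/(3.38 + 1) = 2.38/4.38
RL = −20·log₁₀|Γ| = −20·log₁₀(0.543)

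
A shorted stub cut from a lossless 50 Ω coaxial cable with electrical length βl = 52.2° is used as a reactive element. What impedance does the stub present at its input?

tan(βl) = 1.29
For a shorted stub, Z_in = jZ_0·tan(βl)

Z_in ≈ +j64.5 Ω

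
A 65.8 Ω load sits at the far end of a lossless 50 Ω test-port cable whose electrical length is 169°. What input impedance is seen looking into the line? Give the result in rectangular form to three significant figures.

Z_in ≈ 64.1 + j6.68 Ω

tan(βl) = tan(169°) = -0.194
Z_in = Z_0·(Z_L + jZ_0·tanβl)/(Z_0 + jZ_L·tanβl)
     = 50·(65.8 − j9.72)/(50 − j12.8)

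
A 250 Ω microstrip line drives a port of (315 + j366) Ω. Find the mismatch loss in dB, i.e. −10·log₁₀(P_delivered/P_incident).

mismatch loss ≈ 1.58 dB

Γ = (65 + j366)/(565 + j366), |Γ| = 0.552
|Γ|² = 0.305, so P_del/P_inc = 1 − |Γ|² = 0.695
ML = −10·log₁₀(1 − |Γ|²)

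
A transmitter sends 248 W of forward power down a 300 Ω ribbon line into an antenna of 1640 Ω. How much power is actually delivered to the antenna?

Γ = (1640 − 300)/(1640 + 300) = 0.691
|Γ|² = 0.477
P_refl = |Γ|²·P_inc = 118 W, P_del = (1 − |Γ|²)·P_inc = 130 W

P_delivered ≈ 130 W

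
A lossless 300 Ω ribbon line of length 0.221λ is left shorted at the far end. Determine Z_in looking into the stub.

βl = 2π × 0.221 = 79.6°
tan(βl) = 5.43
For a shorted stub, Z_in = jZ_0·tan(βl)

Z_in ≈ +j1630 Ω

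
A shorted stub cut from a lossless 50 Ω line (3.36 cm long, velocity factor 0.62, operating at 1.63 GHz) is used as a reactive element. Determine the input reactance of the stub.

X_in ≈ -174 Ω (capacitive)

λ = v/f = 0.62·c / 1.63 GHz = 0.114 m
βl = 2π·l/λ = 2π × 0.294 = 106°
tan(βl) = -3.49
For a shorted stub, Z_in = jZ_0·tan(βl)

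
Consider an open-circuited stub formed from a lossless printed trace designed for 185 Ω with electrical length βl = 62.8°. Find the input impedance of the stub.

Z_in ≈ −j95.1 Ω

tan(βl) = 1.95
For an open-circuited stub, Z_in = −jZ_0·cot(βl) = −jZ_0/tan(βl)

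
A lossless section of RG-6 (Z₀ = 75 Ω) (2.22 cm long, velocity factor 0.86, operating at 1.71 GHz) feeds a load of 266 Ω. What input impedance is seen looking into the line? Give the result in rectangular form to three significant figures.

Z_in ≈ 31.7 − j49.8 Ω

λ = v/f = 0.86·c / 1.71 GHz = 0.151 m
βl = 2π·l/λ = 2π × 0.147 = 53°
tan(βl) = tan(53°) = 1.33
Z_in = Z_0·(Z_L + jZ_0·tanβl)/(Z_0 + jZ_L·tanβl)
     = 75·(266 + j99.4)/(75 + j353)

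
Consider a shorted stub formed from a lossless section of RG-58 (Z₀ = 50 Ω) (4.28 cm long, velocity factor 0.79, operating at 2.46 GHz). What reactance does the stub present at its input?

X_in ≈ -18.3 Ω (capacitive)

λ = v/f = 0.79·c / 2.46 GHz = 0.0963 m
βl = 2π·l/λ = 2π × 0.444 = 160°
tan(βl) = -0.365
For a shorted stub, Z_in = jZ_0·tan(βl)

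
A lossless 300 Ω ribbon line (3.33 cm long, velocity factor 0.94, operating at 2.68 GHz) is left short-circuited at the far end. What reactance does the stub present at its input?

λ = v/f = 0.94·c / 2.68 GHz = 0.105 m
βl = 2π·l/λ = 2π × 0.316 = 114°
tan(βl) = -2.25
For a short-circuited stub, Z_in = jZ_0·tan(βl)

X_in ≈ -676 Ω (capacitive)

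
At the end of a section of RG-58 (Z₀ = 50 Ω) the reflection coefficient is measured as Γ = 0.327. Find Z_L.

Z_L ≈ 98.6 Ω

Z_L = Z_0·(1 + Γ)/(1 − Γ) = 50·(1.33)/(0.673)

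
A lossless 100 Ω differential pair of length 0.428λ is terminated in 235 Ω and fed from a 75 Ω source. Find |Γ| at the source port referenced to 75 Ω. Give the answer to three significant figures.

βl = 2π × 0.428 = 154°
tan(βl) = -0.486
Z_in = Z_0·(Z_L + jZ_0·tanβl)/(Z_0 + jZ_L·tanβl) = 126 + j95.4 Ω
Γ_s = (Z_in − Z_s)/(Z_in + Z_s) = (51.1 + j95.4)/(201 + j95.4), |Γ_s| = 0.486

|Γ| ≈ 0.486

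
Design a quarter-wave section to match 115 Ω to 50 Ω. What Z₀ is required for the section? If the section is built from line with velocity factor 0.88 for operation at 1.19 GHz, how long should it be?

Z_qwt ≈ 75.8 Ω; length ≈ 5.55 cm

Z_qwt = √(Z_0·R_L) = √(50 × 115) = √5750
λ = 0.88·c/f = 0.222 m, so l = λ/4 = 0.0555 m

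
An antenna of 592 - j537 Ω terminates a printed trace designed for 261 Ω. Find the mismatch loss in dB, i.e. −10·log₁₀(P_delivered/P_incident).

Γ = (331 − j537)/(853 − j537), |Γ| = 0.626
|Γ|² = 0.392, so P_del/P_inc = 1 − |Γ|² = 0.608
ML = −10·log₁₀(1 − |Γ|²)

mismatch loss ≈ 2.16 dB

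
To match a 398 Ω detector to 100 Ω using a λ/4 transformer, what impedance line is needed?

Z_qwt ≈ 199 Ω

Z_qwt = √(Z_0·R_L) = √(100 × 398) = √39800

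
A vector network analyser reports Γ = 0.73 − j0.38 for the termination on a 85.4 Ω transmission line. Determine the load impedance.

Z_L ≈ 127 − j299 Ω

Z_L = Z_0·(1 + Γ)/(1 − Γ) = 85.4·(1.73 − j0.38)/(0.27 + j0.38)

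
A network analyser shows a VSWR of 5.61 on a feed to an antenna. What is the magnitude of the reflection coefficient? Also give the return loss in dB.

|Γ| ≈ 0.697; return loss ≈ 3.13 dB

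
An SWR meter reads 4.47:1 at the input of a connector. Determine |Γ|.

|Γ| ≈ 0.634

|Γ| = (S − 1)/(S + 1) = (4.47 − 1)/(4.47 + 1) = 3.47/5.47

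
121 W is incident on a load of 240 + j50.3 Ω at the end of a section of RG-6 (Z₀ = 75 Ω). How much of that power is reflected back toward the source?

P_reflected ≈ 35.4 W

|Γ| = |(165 + j50.3)/(315 + j50.3)| = 0.541
|Γ|² = 0.292
P_refl = |Γ|²·P_inc = 35.4 W, P_del = (1 − |Γ|²)·P_inc = 85.6 W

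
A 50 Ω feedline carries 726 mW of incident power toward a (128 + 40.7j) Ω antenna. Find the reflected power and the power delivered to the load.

P_reflected ≈ 169 mW; P_delivered ≈ 557 mW

|Γ| = |(78 + j40.7)/(178 + j40.7)| = 0.482
|Γ|² = 0.232
P_refl = |Γ|²·P_inc = 169 mW, P_del = (1 − |Γ|²)·P_inc = 557 mW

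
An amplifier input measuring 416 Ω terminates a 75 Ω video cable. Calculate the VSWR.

VSWR ≈ 5.55

For a purely resistive load, VSWR = R_L/Z_0 or Z_0/R_L (whichever > 1) = 416/75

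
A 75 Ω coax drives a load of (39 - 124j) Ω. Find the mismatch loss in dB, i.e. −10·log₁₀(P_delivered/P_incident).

mismatch loss ≈ 3.85 dB

Γ = (-36 − j124)/(114 − j124), |Γ| = 0.767
|Γ|² = 0.588, so P_del/P_inc = 1 − |Γ|² = 0.412
ML = −10·log₁₀(1 − |Γ|²)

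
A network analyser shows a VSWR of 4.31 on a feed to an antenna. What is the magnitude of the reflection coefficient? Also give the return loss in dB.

|Γ| = (S − 1)/(S + 1) = (4.31 − 1)/(4.31 + 1) = 3.31/5.31
RL = −20·log₁₀|Γ| = −20·log₁₀(0.623)

|Γ| ≈ 0.623; return loss ≈ 4.11 dB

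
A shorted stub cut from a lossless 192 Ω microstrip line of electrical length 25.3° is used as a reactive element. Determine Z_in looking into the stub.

tan(βl) = 0.473
For a shorted stub, Z_in = jZ_0·tan(βl)

Z_in ≈ +j90.8 Ω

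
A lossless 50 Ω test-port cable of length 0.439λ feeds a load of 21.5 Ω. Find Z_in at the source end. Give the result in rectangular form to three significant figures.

Z_in ≈ 24.3 − j16 Ω

βl = 2π × 0.439 = 158°
tan(βl) = tan(158°) = -0.403
Z_in = Z_0·(Z_L + jZ_0·tanβl)/(Z_0 + jZ_L·tanβl)
     = 50·(21.5 − j20.2)/(50 − j8.67)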